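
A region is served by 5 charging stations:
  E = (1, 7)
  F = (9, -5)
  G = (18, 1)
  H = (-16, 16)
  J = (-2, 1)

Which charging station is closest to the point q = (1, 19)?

E

Squared Euclidean distances:
|qE|² = (1−1)² + (19−7)² = 0 + 144 = 144
|qF|² = (1−9)² + (19−(-5))² = 64 + 576 = 640
|qG|² = (1−18)² + (19−1)² = 289 + 324 = 613
|qH|² = (1−(-16))² + (19−16)² = 289 + 9 = 298
|qJ|² = (1−(-2))² + (19−1)² = 9 + 324 = 333
Minimum is at E.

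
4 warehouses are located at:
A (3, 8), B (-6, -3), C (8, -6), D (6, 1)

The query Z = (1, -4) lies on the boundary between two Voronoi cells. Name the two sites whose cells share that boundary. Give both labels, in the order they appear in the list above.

Squared distances from Z to each site:
|ZA|² = (1−3)² + (-4−8)² = 4 + 144 = 148
|ZB|² = (1−(-6))² + (-4−(-3))² = 49 + 1 = 50
|ZC|² = (1−8)² + (-4−(-6))² = 49 + 4 = 53
|ZD|² = (1−6)² + (-4−1)² = 25 + 25 = 50
Z is equidistant from B and D (both at squared distance 50), and every other site is strictly farther — so Z lies on the B–D Voronoi edge.

B and D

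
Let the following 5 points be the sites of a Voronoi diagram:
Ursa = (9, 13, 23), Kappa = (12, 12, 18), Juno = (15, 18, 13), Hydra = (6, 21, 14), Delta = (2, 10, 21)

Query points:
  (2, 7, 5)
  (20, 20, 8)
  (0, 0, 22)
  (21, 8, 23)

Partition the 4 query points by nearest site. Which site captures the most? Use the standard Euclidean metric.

Delta

(2, 7, 5) — d² to each: Ursa:409, Kappa:294, Juno:354, Hydra:293, Delta:265 → nearest is Delta
(20, 20, 8) — d² to each: Ursa:395, Kappa:228, Juno:54, Hydra:233, Delta:593 → nearest is Juno
(0, 0, 22) — d² to each: Ursa:251, Kappa:304, Juno:630, Hydra:541, Delta:105 → nearest is Delta
(21, 8, 23) — d² to each: Ursa:169, Kappa:122, Juno:236, Hydra:475, Delta:369 → nearest is Kappa
Tally — Kappa:1, Juno:1, Delta:2. Delta captures the most (2).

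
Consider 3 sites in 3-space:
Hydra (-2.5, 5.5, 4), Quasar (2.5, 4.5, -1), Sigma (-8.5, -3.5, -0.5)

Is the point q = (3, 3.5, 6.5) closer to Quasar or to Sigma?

Compare squared distances:
d²(q, Quasar) = (3−2.5)² + (3.5−4.5)² + (6.5−(-1))² = 0.25 + 1 + 56.25 = 57.5
d²(q, Sigma) = (3−(-8.5))² + (3.5−(-3.5))² + (6.5−(-0.5))² = 132.25 + 49 + 49 = 230.25
57.5 < 230.25, so Quasar is closer.

Quasar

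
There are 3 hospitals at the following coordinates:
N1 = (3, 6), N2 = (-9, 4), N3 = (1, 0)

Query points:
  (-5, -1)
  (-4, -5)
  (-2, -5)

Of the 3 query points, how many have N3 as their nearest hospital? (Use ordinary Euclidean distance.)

3

(-5, -1) — d² to each: N1:113, N2:41, N3:37 → nearest is N3
(-4, -5) — d² to each: N1:170, N2:106, N3:50 → nearest is N3
(-2, -5) — d² to each: N1:146, N2:130, N3:34 → nearest is N3
3 of the 3 points have N3 as nearest.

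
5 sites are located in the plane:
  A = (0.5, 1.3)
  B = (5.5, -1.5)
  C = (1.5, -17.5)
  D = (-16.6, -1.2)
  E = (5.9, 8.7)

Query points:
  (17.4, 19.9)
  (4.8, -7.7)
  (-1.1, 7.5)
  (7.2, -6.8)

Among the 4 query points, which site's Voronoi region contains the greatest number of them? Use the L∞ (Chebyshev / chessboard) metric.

(17.4, 19.9) — d to each: A:18.6, B:21.4, C:37.4, D:34, E:11.5 → nearest is E
(4.8, -7.7) — d to each: A:9, B:6.2, C:9.8, D:21.4, E:16.4 → nearest is B
(-1.1, 7.5) — d to each: A:6.2, B:9, C:25, D:15.5, E:7 → nearest is A
(7.2, -6.8) — d to each: A:8.1, B:5.3, C:10.7, D:23.8, E:15.5 → nearest is B
Tally — A:1, B:2, E:1. B captures the most (2).

B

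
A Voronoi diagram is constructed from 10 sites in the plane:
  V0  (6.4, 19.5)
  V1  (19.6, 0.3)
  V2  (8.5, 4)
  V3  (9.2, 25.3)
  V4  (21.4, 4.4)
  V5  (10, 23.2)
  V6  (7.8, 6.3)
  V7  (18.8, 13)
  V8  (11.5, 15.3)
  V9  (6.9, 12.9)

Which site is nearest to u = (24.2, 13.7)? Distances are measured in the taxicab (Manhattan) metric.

V7

d(u,V0) = |24.2−6.4| + |13.7−19.5| = 17.8 + 5.8 = 23.6
d(u,V1) = |24.2−19.6| + |13.7−0.3| = 4.6 + 13.4 = 18
d(u,V2) = |24.2−8.5| + |13.7−4| = 15.7 + 9.7 = 25.4
d(u,V3) = |24.2−9.2| + |13.7−25.3| = 15 + 11.6 = 26.6
d(u,V4) = |24.2−21.4| + |13.7−4.4| = 2.8 + 9.3 = 12.1
d(u,V5) = |24.2−10| + |13.7−23.2| = 14.2 + 9.5 = 23.7
d(u,V6) = |24.2−7.8| + |13.7−6.3| = 16.4 + 7.4 = 23.8
d(u,V7) = |24.2−18.8| + |13.7−13| = 5.4 + 0.7 = 6.1
d(u,V8) = |24.2−11.5| + |13.7−15.3| = 12.7 + 1.6 = 14.3
d(u,V9) = |24.2−6.9| + |13.7−12.9| = 17.3 + 0.8 = 18.1
Minimum is at V7.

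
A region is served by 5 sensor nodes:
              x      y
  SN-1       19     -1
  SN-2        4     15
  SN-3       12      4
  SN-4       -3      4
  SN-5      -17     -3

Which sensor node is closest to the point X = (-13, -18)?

SN-5

Squared Euclidean distances:
d²(X, SN-1) = (-13−19)² + (-18−(-1))² = 1024 + 289 = 1313
d²(X, SN-2) = (-13−4)² + (-18−15)² = 289 + 1089 = 1378
d²(X, SN-3) = (-13−12)² + (-18−4)² = 625 + 484 = 1109
d²(X, SN-4) = (-13−(-3))² + (-18−4)² = 100 + 484 = 584
d²(X, SN-5) = (-13−(-17))² + (-18−(-3))² = 16 + 225 = 241
Minimum is at SN-5.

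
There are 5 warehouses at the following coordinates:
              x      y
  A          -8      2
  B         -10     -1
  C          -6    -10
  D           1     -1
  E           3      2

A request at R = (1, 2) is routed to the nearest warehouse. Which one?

E

Squared Euclidean distances:
|RA|² = (1−(-8))² + (2−2)² = 81 + 0 = 81
|RB|² = (1−(-10))² + (2−(-1))² = 121 + 9 = 130
|RC|² = (1−(-6))² + (2−(-10))² = 49 + 144 = 193
|RD|² = (1−1)² + (2−(-1))² = 0 + 9 = 9
|RE|² = (1−3)² + (2−2)² = 4 + 0 = 4
The smallest is to E, so R lies in the Voronoi region of E.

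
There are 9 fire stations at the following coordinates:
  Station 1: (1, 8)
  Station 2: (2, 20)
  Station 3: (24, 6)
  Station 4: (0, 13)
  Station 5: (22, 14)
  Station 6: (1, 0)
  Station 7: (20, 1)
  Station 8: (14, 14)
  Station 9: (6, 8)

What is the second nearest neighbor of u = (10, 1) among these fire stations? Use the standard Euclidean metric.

Station 6

Compare squared distances (the ordering matches that of the actual distances):
d²(u, Station 1) = (10−1)² + (1−8)² = 81 + 49 = 130
d²(u, Station 2) = (10−2)² + (1−20)² = 64 + 361 = 425
d²(u, Station 3) = (10−24)² + (1−6)² = 196 + 25 = 221
d²(u, Station 4) = (10−0)² + (1−13)² = 100 + 144 = 244
d²(u, Station 5) = (10−22)² + (1−14)² = 144 + 169 = 313
d²(u, Station 6) = (10−1)² + (1−0)² = 81 + 1 = 82
d²(u, Station 7) = (10−20)² + (1−1)² = 100 + 0 = 100
d²(u, Station 8) = (10−14)² + (1−14)² = 16 + 169 = 185
d²(u, Station 9) = (10−6)² + (1−8)² = 16 + 49 = 65
Sorted ascending: Station 9, Station 6, Station 7, … — the second-nearest is Station 6.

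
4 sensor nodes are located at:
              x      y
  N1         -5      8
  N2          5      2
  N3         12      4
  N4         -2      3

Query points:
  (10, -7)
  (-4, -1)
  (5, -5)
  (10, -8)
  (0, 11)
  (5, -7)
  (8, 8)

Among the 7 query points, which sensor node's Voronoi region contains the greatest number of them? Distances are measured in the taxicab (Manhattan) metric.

N3

(10, -7) — d to each: N1:30, N2:14, N3:13, N4:22 → nearest is N3
(-4, -1) — d to each: N1:10, N2:12, N3:21, N4:6 → nearest is N4
(5, -5) — d to each: N1:23, N2:7, N3:16, N4:15 → nearest is N2
(10, -8) — d to each: N1:31, N2:15, N3:14, N4:23 → nearest is N3
(0, 11) — d to each: N1:8, N2:14, N3:19, N4:10 → nearest is N1
(5, -7) — d to each: N1:25, N2:9, N3:18, N4:17 → nearest is N2
(8, 8) — d to each: N1:13, N2:9, N3:8, N4:15 → nearest is N3
Tally — N1:1, N2:2, N3:3, N4:1. N3 captures the most (3).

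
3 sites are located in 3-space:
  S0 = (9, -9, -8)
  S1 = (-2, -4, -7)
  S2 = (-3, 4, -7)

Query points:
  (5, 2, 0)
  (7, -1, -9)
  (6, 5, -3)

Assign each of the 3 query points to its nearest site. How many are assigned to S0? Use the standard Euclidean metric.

1

(5, 2, 0) — d² to each: S0:201, S1:134, S2:117 → nearest is S2
(7, -1, -9) — d² to each: S0:69, S1:94, S2:129 → nearest is S0
(6, 5, -3) — d² to each: S0:230, S1:161, S2:98 → nearest is S2
1 of the 3 points has S0 as nearest.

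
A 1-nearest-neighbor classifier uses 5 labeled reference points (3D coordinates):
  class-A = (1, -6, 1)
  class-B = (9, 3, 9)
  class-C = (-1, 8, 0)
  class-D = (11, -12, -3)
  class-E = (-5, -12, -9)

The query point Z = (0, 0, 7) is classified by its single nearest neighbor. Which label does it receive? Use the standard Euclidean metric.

Since √ is increasing, it suffices to compare squared distances:
d²(Z, class-A) = (0−1)² + (0−(-6))² + (7−1)² = 1 + 36 + 36 = 73
d²(Z, class-B) = (0−9)² + (0−3)² + (7−9)² = 81 + 9 + 4 = 94
d²(Z, class-C) = (0−(-1))² + (0−8)² + (7−0)² = 1 + 64 + 49 = 114
d²(Z, class-D) = (0−11)² + (0−(-12))² + (7−(-3))² = 121 + 144 + 100 = 365
d²(Z, class-E) = (0−(-5))² + (0−(-12))² + (7−(-9))² = 25 + 144 + 256 = 425
class-A is nearest.

class-A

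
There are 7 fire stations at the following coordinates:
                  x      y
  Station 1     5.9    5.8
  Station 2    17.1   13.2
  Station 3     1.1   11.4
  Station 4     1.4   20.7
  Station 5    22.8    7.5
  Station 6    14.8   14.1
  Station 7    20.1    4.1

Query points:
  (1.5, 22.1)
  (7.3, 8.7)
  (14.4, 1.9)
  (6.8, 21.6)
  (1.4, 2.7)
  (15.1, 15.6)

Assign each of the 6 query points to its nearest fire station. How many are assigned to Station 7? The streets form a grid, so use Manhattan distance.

1

(1.5, 22.1) — d to each: Station 1:20.7, Station 2:24.5, Station 3:11.1, Station 4:1.5, Station 5:35.9, Station 6:21.3, Station 7:36.6 → nearest is Station 4
(7.3, 8.7) — d to each: Station 1:4.3, Station 2:14.3, Station 3:8.9, Station 4:17.9, Station 5:16.7, Station 6:12.9, Station 7:17.4 → nearest is Station 1
(14.4, 1.9) — d to each: Station 1:12.4, Station 2:14, Station 3:22.8, Station 4:31.8, Station 5:14, Station 6:12.6, Station 7:7.9 → nearest is Station 7
(6.8, 21.6) — d to each: Station 1:16.7, Station 2:18.7, Station 3:15.9, Station 4:6.3, Station 5:30.1, Station 6:15.5, Station 7:30.8 → nearest is Station 4
(1.4, 2.7) — d to each: Station 1:7.6, Station 2:26.2, Station 3:9, Station 4:18, Station 5:26.2, Station 6:24.8, Station 7:20.1 → nearest is Station 1
(15.1, 15.6) — d to each: Station 1:19, Station 2:4.4, Station 3:18.2, Station 4:18.8, Station 5:15.8, Station 6:1.8, Station 7:16.5 → nearest is Station 6
1 of the 6 points has Station 7 as nearest.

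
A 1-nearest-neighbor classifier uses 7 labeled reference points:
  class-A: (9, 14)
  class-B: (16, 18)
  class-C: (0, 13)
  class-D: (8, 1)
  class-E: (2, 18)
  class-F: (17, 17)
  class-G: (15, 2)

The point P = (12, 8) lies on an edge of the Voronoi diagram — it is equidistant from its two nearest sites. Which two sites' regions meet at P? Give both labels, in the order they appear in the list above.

Squared distances from P to each site:
d²(P, class-A) = (12−9)² + (8−14)² = 9 + 36 = 45
d²(P, class-B) = (12−16)² + (8−18)² = 16 + 100 = 116
d²(P, class-C) = (12−0)² + (8−13)² = 144 + 25 = 169
d²(P, class-D) = (12−8)² + (8−1)² = 16 + 49 = 65
d²(P, class-E) = (12−2)² + (8−18)² = 100 + 100 = 200
d²(P, class-F) = (12−17)² + (8−17)² = 25 + 81 = 106
d²(P, class-G) = (12−15)² + (8−2)² = 9 + 36 = 45
P is equidistant from class-A and class-G (both at squared distance 45), and every other site is strictly farther — so P lies on the class-A–class-G Voronoi edge.

class-A and class-G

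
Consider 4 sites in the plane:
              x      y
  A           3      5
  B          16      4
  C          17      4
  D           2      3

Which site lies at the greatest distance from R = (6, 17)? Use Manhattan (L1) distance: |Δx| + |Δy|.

C

d(R,A) = |6−3| + |17−5| = 3 + 12 = 15
d(R,B) = |6−16| + |17−4| = 10 + 13 = 23
d(R,C) = |6−17| + |17−4| = 11 + 13 = 24
d(R,D) = |6−2| + |17−3| = 4 + 14 = 18
The largest is to C.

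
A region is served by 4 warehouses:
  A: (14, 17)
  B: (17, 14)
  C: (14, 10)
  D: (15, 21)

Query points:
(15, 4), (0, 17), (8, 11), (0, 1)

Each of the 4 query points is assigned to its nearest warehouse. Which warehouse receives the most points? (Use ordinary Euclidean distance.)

(15, 4) — d² to each: A:170, B:104, C:37, D:289 → nearest is C
(0, 17) — d² to each: A:196, B:298, C:245, D:241 → nearest is A
(8, 11) — d² to each: A:72, B:90, C:37, D:149 → nearest is C
(0, 1) — d² to each: A:452, B:458, C:277, D:625 → nearest is C
Tally — A:1, C:3. C captures the most (3).

C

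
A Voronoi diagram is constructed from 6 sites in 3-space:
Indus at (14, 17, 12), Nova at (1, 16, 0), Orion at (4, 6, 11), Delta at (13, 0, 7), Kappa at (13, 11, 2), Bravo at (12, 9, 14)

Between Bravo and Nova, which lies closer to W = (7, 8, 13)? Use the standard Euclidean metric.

Bravo

Compare squared distances:
d²(W, Bravo) = (7−12)² + (8−9)² + (13−14)² = 25 + 1 + 1 = 27
d²(W, Nova) = (7−1)² + (8−16)² + (13−0)² = 36 + 64 + 169 = 269
27 < 269, so Bravo is closer.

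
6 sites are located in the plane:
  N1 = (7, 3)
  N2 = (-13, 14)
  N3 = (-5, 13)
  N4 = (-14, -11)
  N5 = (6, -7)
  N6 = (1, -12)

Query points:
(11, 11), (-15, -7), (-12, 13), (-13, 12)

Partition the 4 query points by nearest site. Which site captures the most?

(11, 11) — d² to each: N1:80, N2:585, N3:260, N4:1109, N5:349, N6:629 → nearest is N1
(-15, -7) — d² to each: N1:584, N2:445, N3:500, N4:17, N5:441, N6:281 → nearest is N4
(-12, 13) — d² to each: N1:461, N2:2, N3:49, N4:580, N5:724, N6:794 → nearest is N2
(-13, 12) — d² to each: N1:481, N2:4, N3:65, N4:530, N5:722, N6:772 → nearest is N2
Tally — N1:1, N2:2, N4:1. N2 captures the most (2).

N2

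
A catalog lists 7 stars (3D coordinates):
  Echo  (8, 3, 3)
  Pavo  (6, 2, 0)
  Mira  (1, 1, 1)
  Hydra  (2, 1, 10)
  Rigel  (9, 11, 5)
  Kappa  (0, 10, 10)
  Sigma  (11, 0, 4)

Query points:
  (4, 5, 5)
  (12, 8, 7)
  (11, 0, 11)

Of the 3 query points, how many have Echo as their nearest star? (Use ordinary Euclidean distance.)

1

(4, 5, 5) — d² to each: Echo:24, Pavo:38, Mira:41, Hydra:45, Rigel:61, Kappa:66, Sigma:75 → nearest is Echo
(12, 8, 7) — d² to each: Echo:57, Pavo:121, Mira:206, Hydra:158, Rigel:22, Kappa:157, Sigma:74 → nearest is Rigel
(11, 0, 11) — d² to each: Echo:82, Pavo:150, Mira:201, Hydra:83, Rigel:161, Kappa:222, Sigma:49 → nearest is Sigma
1 of the 3 points has Echo as nearest.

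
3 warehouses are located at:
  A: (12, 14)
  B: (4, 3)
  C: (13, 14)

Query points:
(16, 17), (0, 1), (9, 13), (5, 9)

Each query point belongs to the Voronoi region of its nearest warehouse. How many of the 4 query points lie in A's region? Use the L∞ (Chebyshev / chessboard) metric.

1

(16, 17) — d to each: A:4, B:14, C:3 → nearest is C
(0, 1) — d to each: A:13, B:4, C:13 → nearest is B
(9, 13) — d to each: A:3, B:10, C:4 → nearest is A
(5, 9) — d to each: A:7, B:6, C:8 → nearest is B
1 of the 4 points has A as nearest.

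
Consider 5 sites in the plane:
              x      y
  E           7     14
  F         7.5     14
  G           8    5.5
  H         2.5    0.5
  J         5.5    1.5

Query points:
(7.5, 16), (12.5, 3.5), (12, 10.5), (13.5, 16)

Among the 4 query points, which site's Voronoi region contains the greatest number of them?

(7.5, 16) — d² to each: E:4.25, F:4, G:110.5, H:265.25, J:214.25 → nearest is F
(12.5, 3.5) — d² to each: E:140.5, F:135.25, G:24.25, H:109, J:53 → nearest is G
(12, 10.5) — d² to each: E:37.25, F:32.5, G:41, H:190.25, J:123.25 → nearest is F
(13.5, 16) — d² to each: E:46.25, F:40, G:140.5, H:361.25, J:274.25 → nearest is F
Tally — F:3, G:1. F captures the most (3).

F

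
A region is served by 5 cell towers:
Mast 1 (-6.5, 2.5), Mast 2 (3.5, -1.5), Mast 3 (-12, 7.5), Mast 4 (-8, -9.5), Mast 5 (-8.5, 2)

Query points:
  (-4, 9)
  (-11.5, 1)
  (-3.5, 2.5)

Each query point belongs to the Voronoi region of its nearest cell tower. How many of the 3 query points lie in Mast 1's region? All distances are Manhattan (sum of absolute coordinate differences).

(-4, 9) — d to each: Mast 1:9, Mast 2:18, Mast 3:9.5, Mast 4:22.5, Mast 5:11.5 → nearest is Mast 1
(-11.5, 1) — d to each: Mast 1:6.5, Mast 2:17.5, Mast 3:7, Mast 4:14, Mast 5:4 → nearest is Mast 5
(-3.5, 2.5) — d to each: Mast 1:3, Mast 2:11, Mast 3:13.5, Mast 4:16.5, Mast 5:5.5 → nearest is Mast 1
2 of the 3 points have Mast 1 as nearest.

2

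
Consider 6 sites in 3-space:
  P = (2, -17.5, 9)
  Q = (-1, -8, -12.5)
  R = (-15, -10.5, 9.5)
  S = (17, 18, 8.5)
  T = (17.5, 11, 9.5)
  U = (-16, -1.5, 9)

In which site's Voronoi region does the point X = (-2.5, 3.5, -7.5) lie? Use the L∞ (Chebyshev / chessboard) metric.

d(X,P) = max(4.5, 21, 16.5) = 21
d(X,Q) = max(1.5, 11.5, 5) = 11.5
d(X,R) = max(12.5, 14, 17) = 17
d(X,S) = max(19.5, 14.5, 16) = 19.5
d(X,T) = max(20, 7.5, 17) = 20
d(X,U) = max(13.5, 5, 16.5) = 16.5
Q is nearest.

Q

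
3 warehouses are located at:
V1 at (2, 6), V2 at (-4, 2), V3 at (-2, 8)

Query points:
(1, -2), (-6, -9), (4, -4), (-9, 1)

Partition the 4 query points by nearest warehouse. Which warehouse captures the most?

(1, -2) — d² to each: V1:65, V2:41, V3:109 → nearest is V2
(-6, -9) — d² to each: V1:289, V2:125, V3:305 → nearest is V2
(4, -4) — d² to each: V1:104, V2:100, V3:180 → nearest is V2
(-9, 1) — d² to each: V1:146, V2:26, V3:98 → nearest is V2
Tally — V2:4. V2 captures the most (4).

V2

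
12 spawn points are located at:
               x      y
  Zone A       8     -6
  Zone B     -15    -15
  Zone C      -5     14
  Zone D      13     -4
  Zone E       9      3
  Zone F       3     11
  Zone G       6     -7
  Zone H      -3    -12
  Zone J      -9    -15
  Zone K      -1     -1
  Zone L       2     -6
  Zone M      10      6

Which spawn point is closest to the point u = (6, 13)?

Compare squared distances (the ordering matches that of the actual distances):
d²(u, Zone A) = 4 + 361 = 365
d²(u, Zone B) = 441 + 784 = 1225
d²(u, Zone C) = 121 + 1 = 122
d²(u, Zone D) = 49 + 289 = 338
d²(u, Zone E) = 9 + 100 = 109
d²(u, Zone F) = 9 + 4 = 13
d²(u, Zone G) = 0 + 400 = 400
d²(u, Zone H) = 81 + 625 = 706
d²(u, Zone J) = 225 + 784 = 1009
d²(u, Zone K) = 49 + 196 = 245
d²(u, Zone L) = 16 + 361 = 377
d²(u, Zone M) = 16 + 49 = 65
Zone F is nearest.

Zone F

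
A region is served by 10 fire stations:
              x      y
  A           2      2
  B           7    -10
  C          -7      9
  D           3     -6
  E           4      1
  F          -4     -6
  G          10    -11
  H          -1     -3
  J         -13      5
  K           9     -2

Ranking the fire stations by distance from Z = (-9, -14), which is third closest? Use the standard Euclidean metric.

Compare squared distances (the ordering matches that of the actual distances):
|ZA|² = (-9−2)² + (-14−2)² = 121 + 256 = 377
|ZB|² = (-9−7)² + (-14−(-10))² = 256 + 16 = 272
|ZC|² = (-9−(-7))² + (-14−9)² = 4 + 529 = 533
|ZD|² = (-9−3)² + (-14−(-6))² = 144 + 64 = 208
|ZE|² = (-9−4)² + (-14−1)² = 169 + 225 = 394
|ZF|² = (-9−(-4))² + (-14−(-6))² = 25 + 64 = 89
|ZG|² = (-9−10)² + (-14−(-11))² = 361 + 9 = 370
|ZH|² = (-9−(-1))² + (-14−(-3))² = 64 + 121 = 185
|ZJ|² = (-9−(-13))² + (-14−5)² = 16 + 361 = 377
|ZK|² = (-9−9)² + (-14−(-2))² = 324 + 144 = 468
Sorted ascending: F, H, D, B, … — the third-nearest is D.

D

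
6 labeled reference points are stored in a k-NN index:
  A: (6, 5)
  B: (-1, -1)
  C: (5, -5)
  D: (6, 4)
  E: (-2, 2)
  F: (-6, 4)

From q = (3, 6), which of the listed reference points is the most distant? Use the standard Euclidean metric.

C

Compare squared distances (the ordering matches that of the actual distances):
|qA|² = (3−6)² + (6−5)² = 9 + 1 = 10
|qB|² = (3−(-1))² + (6−(-1))² = 16 + 49 = 65
|qC|² = (3−5)² + (6−(-5))² = 4 + 121 = 125
|qD|² = (3−6)² + (6−4)² = 9 + 4 = 13
|qE|² = (3−(-2))² + (6−2)² = 25 + 16 = 41
|qF|² = (3−(-6))² + (6−4)² = 81 + 4 = 85
The largest is to C.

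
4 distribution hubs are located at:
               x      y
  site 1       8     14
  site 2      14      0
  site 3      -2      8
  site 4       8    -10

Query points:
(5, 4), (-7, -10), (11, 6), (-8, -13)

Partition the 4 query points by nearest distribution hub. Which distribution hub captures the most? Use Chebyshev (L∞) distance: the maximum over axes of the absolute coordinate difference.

site 4

(5, 4) — d to each: site 1:10, site 2:9, site 3:7, site 4:14 → nearest is site 3
(-7, -10) — d to each: site 1:24, site 2:21, site 3:18, site 4:15 → nearest is site 4
(11, 6) — d to each: site 1:8, site 2:6, site 3:13, site 4:16 → nearest is site 2
(-8, -13) — d to each: site 1:27, site 2:22, site 3:21, site 4:16 → nearest is site 4
Tally — site 2:1, site 3:1, site 4:2. site 4 captures the most (2).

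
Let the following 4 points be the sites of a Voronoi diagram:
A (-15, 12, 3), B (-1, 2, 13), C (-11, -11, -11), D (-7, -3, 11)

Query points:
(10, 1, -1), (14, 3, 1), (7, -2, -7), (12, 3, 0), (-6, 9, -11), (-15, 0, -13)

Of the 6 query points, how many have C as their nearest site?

2

(10, 1, -1) — d² to each: A:762, B:318, C:685, D:449 → nearest is B
(14, 3, 1) — d² to each: A:926, B:370, C:965, D:577 → nearest is B
(7, -2, -7) — d² to each: A:780, B:480, C:421, D:521 → nearest is C
(12, 3, 0) — d² to each: A:819, B:339, C:846, D:518 → nearest is B
(-6, 9, -11) — d² to each: A:286, B:650, C:425, D:629 → nearest is A
(-15, 0, -13) — d² to each: A:400, B:876, C:141, D:649 → nearest is C
2 of the 6 points have C as nearest.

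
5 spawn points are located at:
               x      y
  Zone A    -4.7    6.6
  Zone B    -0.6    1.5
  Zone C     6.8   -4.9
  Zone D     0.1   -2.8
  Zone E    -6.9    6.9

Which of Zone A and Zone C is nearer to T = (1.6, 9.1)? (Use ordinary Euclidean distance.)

Compare squared distances:
d²(T, Zone A) = (1.6−(-4.7))² + (9.1−6.6)² = 39.69 + 6.25 = 45.94
d²(T, Zone C) = (1.6−6.8)² + (9.1−(-4.9))² = 27.04 + 196 = 223.04
45.94 < 223.04, so Zone A is closer.

Zone A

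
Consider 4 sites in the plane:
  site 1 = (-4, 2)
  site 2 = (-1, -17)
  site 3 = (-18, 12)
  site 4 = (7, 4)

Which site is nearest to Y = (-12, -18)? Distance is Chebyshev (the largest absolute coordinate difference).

site 2

d(Y, site 1) = max(8, 20) = 20
d(Y, site 2) = max(11, 1) = 11
d(Y, site 3) = max(6, 30) = 30
d(Y, site 4) = max(19, 22) = 22
site 2 is nearest.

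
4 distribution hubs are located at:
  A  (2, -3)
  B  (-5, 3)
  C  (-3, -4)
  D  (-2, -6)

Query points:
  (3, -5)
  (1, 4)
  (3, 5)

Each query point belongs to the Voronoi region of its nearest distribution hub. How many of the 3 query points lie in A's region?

2

(3, -5) — d² to each: A:5, B:128, C:37, D:26 → nearest is A
(1, 4) — d² to each: A:50, B:37, C:80, D:109 → nearest is B
(3, 5) — d² to each: A:65, B:68, C:117, D:146 → nearest is A
2 of the 3 points have A as nearest.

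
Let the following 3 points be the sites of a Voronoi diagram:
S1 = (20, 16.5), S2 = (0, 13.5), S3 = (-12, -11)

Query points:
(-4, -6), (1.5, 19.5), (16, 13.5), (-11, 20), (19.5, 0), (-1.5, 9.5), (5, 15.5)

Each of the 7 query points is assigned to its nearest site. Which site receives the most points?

S2

(-4, -6) — d² to each: S1:1082.25, S2:396.25, S3:89 → nearest is S3
(1.5, 19.5) — d² to each: S1:351.25, S2:38.25, S3:1112.5 → nearest is S2
(16, 13.5) — d² to each: S1:25, S2:256, S3:1384.25 → nearest is S1
(-11, 20) — d² to each: S1:973.25, S2:163.25, S3:962 → nearest is S2
(19.5, 0) — d² to each: S1:272.5, S2:562.5, S3:1113.25 → nearest is S1
(-1.5, 9.5) — d² to each: S1:511.25, S2:18.25, S3:530.5 → nearest is S2
(5, 15.5) — d² to each: S1:226, S2:29, S3:991.25 → nearest is S2
Tally — S1:2, S2:4, S3:1. S2 captures the most (4).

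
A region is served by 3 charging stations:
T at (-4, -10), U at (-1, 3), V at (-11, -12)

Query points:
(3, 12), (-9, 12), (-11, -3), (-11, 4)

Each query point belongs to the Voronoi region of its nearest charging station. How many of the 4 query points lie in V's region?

(3, 12) — d² to each: T:533, U:97, V:772 → nearest is U
(-9, 12) — d² to each: T:509, U:145, V:580 → nearest is U
(-11, -3) — d² to each: T:98, U:136, V:81 → nearest is V
(-11, 4) — d² to each: T:245, U:101, V:256 → nearest is U
1 of the 4 points has V as nearest.

1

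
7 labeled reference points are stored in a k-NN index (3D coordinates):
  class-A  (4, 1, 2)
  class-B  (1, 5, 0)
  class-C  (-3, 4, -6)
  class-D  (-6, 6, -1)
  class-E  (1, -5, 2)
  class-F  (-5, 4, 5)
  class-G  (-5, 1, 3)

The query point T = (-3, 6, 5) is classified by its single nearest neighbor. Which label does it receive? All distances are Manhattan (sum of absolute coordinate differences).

class-F

d(T, class-A) = |-3−4| + |6−1| + |5−2| = 7 + 5 + 3 = 15
d(T, class-B) = |-3−1| + |6−5| + |5−0| = 4 + 1 + 5 = 10
d(T, class-C) = |-3−(-3)| + |6−4| + |5−(-6)| = 0 + 2 + 11 = 13
d(T, class-D) = |-3−(-6)| + |6−6| + |5−(-1)| = 3 + 0 + 6 = 9
d(T, class-E) = |-3−1| + |6−(-5)| + |5−2| = 4 + 11 + 3 = 18
d(T, class-F) = |-3−(-5)| + |6−4| + |5−5| = 2 + 2 + 0 = 4
d(T, class-G) = |-3−(-5)| + |6−1| + |5−3| = 2 + 5 + 2 = 9
Minimum is at class-F.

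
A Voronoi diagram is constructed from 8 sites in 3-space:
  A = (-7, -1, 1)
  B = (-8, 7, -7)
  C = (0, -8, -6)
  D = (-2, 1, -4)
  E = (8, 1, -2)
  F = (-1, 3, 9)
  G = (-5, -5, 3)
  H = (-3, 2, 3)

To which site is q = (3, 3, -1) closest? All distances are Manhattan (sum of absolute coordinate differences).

E

d(q,A) = |3−(-7)| + |3−(-1)| + |-1−1| = 10 + 4 + 2 = 16
d(q,B) = |3−(-8)| + |3−7| + |-1−(-7)| = 11 + 4 + 6 = 21
d(q,C) = |3−0| + |3−(-8)| + |-1−(-6)| = 3 + 11 + 5 = 19
d(q,D) = |3−(-2)| + |3−1| + |-1−(-4)| = 5 + 2 + 3 = 10
d(q,E) = |3−8| + |3−1| + |-1−(-2)| = 5 + 2 + 1 = 8
d(q,F) = |3−(-1)| + |3−3| + |-1−9| = 4 + 0 + 10 = 14
d(q,G) = |3−(-5)| + |3−(-5)| + |-1−3| = 8 + 8 + 4 = 20
d(q,H) = |3−(-3)| + |3−2| + |-1−3| = 6 + 1 + 4 = 11
E is nearest.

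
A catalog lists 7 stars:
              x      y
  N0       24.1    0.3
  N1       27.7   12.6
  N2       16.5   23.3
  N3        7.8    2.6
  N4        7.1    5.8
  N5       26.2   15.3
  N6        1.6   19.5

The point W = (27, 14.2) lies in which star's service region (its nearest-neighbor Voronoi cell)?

N5

Since √ is increasing, it suffices to compare squared distances:
|WN0|² = (27−24.1)² + (14.2−0.3)² = 8.41 + 193.21 = 201.62
|WN1|² = (27−27.7)² + (14.2−12.6)² = 0.49 + 2.56 = 3.05
|WN2|² = (27−16.5)² + (14.2−23.3)² = 110.25 + 82.81 = 193.06
|WN3|² = (27−7.8)² + (14.2−2.6)² = 368.64 + 134.56 = 503.2
|WN4|² = (27−7.1)² + (14.2−5.8)² = 396.01 + 70.56 = 466.57
|WN5|² = (27−26.2)² + (14.2−15.3)² = 0.64 + 1.21 = 1.85
|WN6|² = (27−1.6)² + (14.2−19.5)² = 645.16 + 28.09 = 673.25
Minimum is at N5.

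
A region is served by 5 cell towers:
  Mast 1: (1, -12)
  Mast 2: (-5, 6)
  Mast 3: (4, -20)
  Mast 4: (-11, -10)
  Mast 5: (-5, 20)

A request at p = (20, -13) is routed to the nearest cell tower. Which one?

Compare squared distances (the ordering matches that of the actual distances):
d²(p, Mast 1) = (20−1)² + (-13−(-12))² = 361 + 1 = 362
d²(p, Mast 2) = (20−(-5))² + (-13−6)² = 625 + 361 = 986
d²(p, Mast 3) = (20−4)² + (-13−(-20))² = 256 + 49 = 305
d²(p, Mast 4) = (20−(-11))² + (-13−(-10))² = 961 + 9 = 970
d²(p, Mast 5) = (20−(-5))² + (-13−20)² = 625 + 1089 = 1714
Mast 3 is nearest.

Mast 3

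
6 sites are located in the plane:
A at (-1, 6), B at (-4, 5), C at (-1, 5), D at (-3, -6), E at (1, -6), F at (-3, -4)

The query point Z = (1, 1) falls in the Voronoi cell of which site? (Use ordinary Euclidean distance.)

C

Since √ is increasing, it suffices to compare squared distances:
|ZA|² = (1−(-1))² + (1−6)² = 4 + 25 = 29
|ZB|² = (1−(-4))² + (1−5)² = 25 + 16 = 41
|ZC|² = (1−(-1))² + (1−5)² = 4 + 16 = 20
|ZD|² = (1−(-3))² + (1−(-6))² = 16 + 49 = 65
|ZE|² = (1−1)² + (1−(-6))² = 0 + 49 = 49
|ZF|² = (1−(-3))² + (1−(-4))² = 16 + 25 = 41
The smallest is to C, so Z lies in the Voronoi region of C.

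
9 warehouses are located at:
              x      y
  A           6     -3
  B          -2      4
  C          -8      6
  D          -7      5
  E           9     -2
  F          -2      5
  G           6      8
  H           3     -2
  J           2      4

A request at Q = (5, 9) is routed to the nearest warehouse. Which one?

Since √ is increasing, it suffices to compare squared distances:
|QA|² = 1 + 144 = 145
|QB|² = 49 + 25 = 74
|QC|² = 169 + 9 = 178
|QD|² = 144 + 16 = 160
|QE|² = 16 + 121 = 137
|QF|² = 49 + 16 = 65
|QG|² = 1 + 1 = 2
|QH|² = 4 + 121 = 125
|QJ|² = 9 + 25 = 34
Minimum is at G.

G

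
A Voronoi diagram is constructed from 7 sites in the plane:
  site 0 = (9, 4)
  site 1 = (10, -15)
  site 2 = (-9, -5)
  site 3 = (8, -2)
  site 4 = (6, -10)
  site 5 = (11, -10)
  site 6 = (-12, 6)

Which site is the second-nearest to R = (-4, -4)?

site 4

Since √ is increasing, it suffices to compare squared distances:
d²(R, site 0) = (-4−9)² + (-4−4)² = 169 + 64 = 233
d²(R, site 1) = (-4−10)² + (-4−(-15))² = 196 + 121 = 317
d²(R, site 2) = (-4−(-9))² + (-4−(-5))² = 25 + 1 = 26
d²(R, site 3) = (-4−8)² + (-4−(-2))² = 144 + 4 = 148
d²(R, site 4) = (-4−6)² + (-4−(-10))² = 100 + 36 = 136
d²(R, site 5) = (-4−11)² + (-4−(-10))² = 225 + 36 = 261
d²(R, site 6) = (-4−(-12))² + (-4−6)² = 64 + 100 = 164
Sorted ascending: site 2, site 4, site 3, … — the second-nearest is site 4.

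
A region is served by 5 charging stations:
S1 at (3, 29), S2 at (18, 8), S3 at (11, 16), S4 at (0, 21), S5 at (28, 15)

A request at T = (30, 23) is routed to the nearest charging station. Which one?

S5

Squared Euclidean distances:
|TS1|² = (30−3)² + (23−29)² = 729 + 36 = 765
|TS2|² = (30−18)² + (23−8)² = 144 + 225 = 369
|TS3|² = (30−11)² + (23−16)² = 361 + 49 = 410
|TS4|² = (30−0)² + (23−21)² = 900 + 4 = 904
|TS5|² = (30−28)² + (23−15)² = 4 + 64 = 68
S5 is nearest.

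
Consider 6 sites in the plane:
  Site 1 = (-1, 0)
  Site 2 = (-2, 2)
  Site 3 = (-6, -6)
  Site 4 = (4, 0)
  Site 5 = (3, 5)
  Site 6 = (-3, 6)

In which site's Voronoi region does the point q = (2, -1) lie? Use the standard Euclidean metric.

Squared Euclidean distances:
d²(q, Site 1) = (2−(-1))² + (-1−0)² = 9 + 1 = 10
d²(q, Site 2) = (2−(-2))² + (-1−2)² = 16 + 9 = 25
d²(q, Site 3) = (2−(-6))² + (-1−(-6))² = 64 + 25 = 89
d²(q, Site 4) = (2−4)² + (-1−0)² = 4 + 1 = 5
d²(q, Site 5) = (2−3)² + (-1−5)² = 1 + 36 = 37
d²(q, Site 6) = (2−(-3))² + (-1−6)² = 25 + 49 = 74
The smallest is to Site 4, so q lies in the Voronoi region of Site 4.

Site 4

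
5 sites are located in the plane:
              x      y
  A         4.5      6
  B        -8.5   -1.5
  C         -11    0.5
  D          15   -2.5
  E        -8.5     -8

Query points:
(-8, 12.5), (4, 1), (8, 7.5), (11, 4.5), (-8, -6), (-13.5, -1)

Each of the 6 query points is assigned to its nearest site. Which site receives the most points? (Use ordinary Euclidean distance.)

(-8, 12.5) — d² to each: A:198.5, B:196.25, C:153, D:754, E:420.5 → nearest is C
(4, 1) — d² to each: A:25.25, B:162.5, C:225.25, D:133.25, E:237.25 → nearest is A
(8, 7.5) — d² to each: A:14.5, B:353.25, C:410, D:149, E:512.5 → nearest is A
(11, 4.5) — d² to each: A:44.5, B:416.25, C:500, D:65, E:536.5 → nearest is A
(-8, -6) — d² to each: A:300.25, B:20.5, C:51.25, D:541.25, E:4.25 → nearest is E
(-13.5, -1) — d² to each: A:373, B:25.25, C:8.5, D:814.5, E:74 → nearest is C
Tally — A:3, C:2, E:1. A captures the most (3).

A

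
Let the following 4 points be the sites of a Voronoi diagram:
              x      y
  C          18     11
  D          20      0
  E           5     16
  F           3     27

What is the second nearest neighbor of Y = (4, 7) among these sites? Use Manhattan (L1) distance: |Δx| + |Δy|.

d(Y,C) = 14 + 4 = 18
d(Y,D) = 16 + 7 = 23
d(Y,E) = 1 + 9 = 10
d(Y,F) = 1 + 20 = 21
Sorted ascending: E, C, F, … — the second-nearest is C.

C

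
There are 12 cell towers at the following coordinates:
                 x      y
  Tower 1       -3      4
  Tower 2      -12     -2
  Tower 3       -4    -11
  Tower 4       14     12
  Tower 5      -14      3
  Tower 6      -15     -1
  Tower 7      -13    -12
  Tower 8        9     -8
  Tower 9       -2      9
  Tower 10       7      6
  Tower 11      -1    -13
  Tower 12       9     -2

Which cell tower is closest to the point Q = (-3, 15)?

Tower 9

Squared Euclidean distances:
d²(Q, Tower 1) = 0 + 121 = 121
d²(Q, Tower 2) = 81 + 289 = 370
d²(Q, Tower 3) = 1 + 676 = 677
d²(Q, Tower 4) = 289 + 9 = 298
d²(Q, Tower 5) = 121 + 144 = 265
d²(Q, Tower 6) = 144 + 256 = 400
d²(Q, Tower 7) = 100 + 729 = 829
d²(Q, Tower 8) = 144 + 529 = 673
d²(Q, Tower 9) = 1 + 36 = 37
d²(Q, Tower 10) = 100 + 81 = 181
d²(Q, Tower 11) = 4 + 784 = 788
d²(Q, Tower 12) = 144 + 289 = 433
Minimum is at Tower 9.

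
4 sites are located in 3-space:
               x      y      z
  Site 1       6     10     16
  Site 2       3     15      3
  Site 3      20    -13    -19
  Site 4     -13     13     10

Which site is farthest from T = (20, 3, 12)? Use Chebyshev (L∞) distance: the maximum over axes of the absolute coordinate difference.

d(T, Site 1) = max(14, 7, 4) = 14
d(T, Site 2) = max(17, 12, 9) = 17
d(T, Site 3) = max(0, 16, 31) = 31
d(T, Site 4) = max(33, 10, 2) = 33
The largest is to Site 4.

Site 4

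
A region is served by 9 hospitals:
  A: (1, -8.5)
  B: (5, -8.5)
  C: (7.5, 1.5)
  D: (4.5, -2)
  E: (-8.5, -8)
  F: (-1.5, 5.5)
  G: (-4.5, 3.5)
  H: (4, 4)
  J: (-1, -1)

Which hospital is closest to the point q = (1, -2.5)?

J

Since √ is increasing, it suffices to compare squared distances:
|qA|² = 0 + 36 = 36
|qB|² = 16 + 36 = 52
|qC|² = 42.25 + 16 = 58.25
|qD|² = 12.25 + 0.25 = 12.5
|qE|² = 90.25 + 30.25 = 120.5
|qF|² = 6.25 + 64 = 70.25
|qG|² = 30.25 + 36 = 66.25
|qH|² = 9 + 42.25 = 51.25
|qJ|² = 4 + 2.25 = 6.25
The smallest is to J, so q lies in the Voronoi region of J.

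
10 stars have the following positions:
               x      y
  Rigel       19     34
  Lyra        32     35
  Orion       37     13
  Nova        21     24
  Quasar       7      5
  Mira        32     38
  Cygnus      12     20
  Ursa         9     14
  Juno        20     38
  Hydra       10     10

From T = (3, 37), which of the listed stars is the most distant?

Since √ is increasing, it suffices to compare squared distances:
d²(T, Rigel) = 256 + 9 = 265
d²(T, Lyra) = 841 + 4 = 845
d²(T, Orion) = 1156 + 576 = 1732
d²(T, Nova) = 324 + 169 = 493
d²(T, Quasar) = 16 + 1024 = 1040
d²(T, Mira) = 841 + 1 = 842
d²(T, Cygnus) = 81 + 289 = 370
d²(T, Ursa) = 36 + 529 = 565
d²(T, Juno) = 289 + 1 = 290
d²(T, Hydra) = 49 + 729 = 778
The largest is to Orion.

Orion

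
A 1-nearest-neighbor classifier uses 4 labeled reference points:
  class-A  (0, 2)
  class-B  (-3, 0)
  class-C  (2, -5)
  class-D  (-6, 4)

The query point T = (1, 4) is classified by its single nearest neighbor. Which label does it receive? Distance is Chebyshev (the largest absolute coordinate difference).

d(T, class-A) = max(1, 2) = 2
d(T, class-B) = max(4, 4) = 4
d(T, class-C) = max(1, 9) = 9
d(T, class-D) = max(7, 0) = 7
Minimum is at class-A.

class-A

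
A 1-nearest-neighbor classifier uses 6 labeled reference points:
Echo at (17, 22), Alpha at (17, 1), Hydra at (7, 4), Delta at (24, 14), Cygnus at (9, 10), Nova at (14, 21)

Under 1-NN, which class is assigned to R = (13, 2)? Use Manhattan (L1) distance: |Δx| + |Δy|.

Alpha

d(R, Echo) = |13−17| + |2−22| = 4 + 20 = 24
d(R, Alpha) = |13−17| + |2−1| = 4 + 1 = 5
d(R, Hydra) = |13−7| + |2−4| = 6 + 2 = 8
d(R, Delta) = |13−24| + |2−14| = 11 + 12 = 23
d(R, Cygnus) = |13−9| + |2−10| = 4 + 8 = 12
d(R, Nova) = |13−14| + |2−21| = 1 + 19 = 20
Minimum is at Alpha.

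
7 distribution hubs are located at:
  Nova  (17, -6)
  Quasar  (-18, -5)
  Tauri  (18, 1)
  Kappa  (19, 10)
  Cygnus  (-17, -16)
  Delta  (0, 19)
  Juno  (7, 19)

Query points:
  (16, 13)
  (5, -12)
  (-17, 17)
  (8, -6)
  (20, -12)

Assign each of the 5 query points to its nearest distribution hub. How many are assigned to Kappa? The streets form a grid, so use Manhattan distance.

1

(16, 13) — d to each: Nova:20, Quasar:52, Tauri:14, Kappa:6, Cygnus:62, Delta:22, Juno:15 → nearest is Kappa
(5, -12) — d to each: Nova:18, Quasar:30, Tauri:26, Kappa:36, Cygnus:26, Delta:36, Juno:33 → nearest is Nova
(-17, 17) — d to each: Nova:57, Quasar:23, Tauri:51, Kappa:43, Cygnus:33, Delta:19, Juno:26 → nearest is Delta
(8, -6) — d to each: Nova:9, Quasar:27, Tauri:17, Kappa:27, Cygnus:35, Delta:33, Juno:26 → nearest is Nova
(20, -12) — d to each: Nova:9, Quasar:45, Tauri:15, Kappa:23, Cygnus:41, Delta:51, Juno:44 → nearest is Nova
1 of the 5 points has Kappa as nearest.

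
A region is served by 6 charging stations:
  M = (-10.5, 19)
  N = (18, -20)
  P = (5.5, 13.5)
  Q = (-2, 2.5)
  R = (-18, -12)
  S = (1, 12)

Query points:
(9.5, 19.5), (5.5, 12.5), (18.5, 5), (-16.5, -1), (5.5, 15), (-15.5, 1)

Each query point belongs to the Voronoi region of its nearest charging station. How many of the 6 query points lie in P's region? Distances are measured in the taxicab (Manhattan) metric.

4

(9.5, 19.5) — d to each: M:20.5, N:48, P:10, Q:28.5, R:59, S:16 → nearest is P
(5.5, 12.5) — d to each: M:22.5, N:45, P:1, Q:17.5, R:48, S:5 → nearest is P
(18.5, 5) — d to each: M:43, N:25.5, P:21.5, Q:23, R:53.5, S:24.5 → nearest is P
(-16.5, -1) — d to each: M:26, N:53.5, P:36.5, Q:18, R:12.5, S:30.5 → nearest is R
(5.5, 15) — d to each: M:20, N:47.5, P:1.5, Q:20, R:50.5, S:7.5 → nearest is P
(-15.5, 1) — d to each: M:23, N:54.5, P:33.5, Q:15, R:15.5, S:27.5 → nearest is Q
4 of the 6 points have P as nearest.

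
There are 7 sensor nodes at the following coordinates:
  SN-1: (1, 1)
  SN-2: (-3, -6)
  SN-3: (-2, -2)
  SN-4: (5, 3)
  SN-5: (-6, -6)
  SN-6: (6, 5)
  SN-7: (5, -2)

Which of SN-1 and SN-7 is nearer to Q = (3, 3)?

SN-1

Compare squared distances:
d²(Q, SN-1) = (3−1)² + (3−1)² = 4 + 4 = 8
d²(Q, SN-7) = (3−5)² + (3−(-2))² = 4 + 25 = 29
8 < 29, so SN-1 is closer.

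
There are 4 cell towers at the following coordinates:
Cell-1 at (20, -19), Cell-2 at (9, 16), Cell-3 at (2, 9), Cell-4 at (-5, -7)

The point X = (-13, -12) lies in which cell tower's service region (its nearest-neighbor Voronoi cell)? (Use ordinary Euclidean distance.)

Cell-4

Compare squared distances (the ordering matches that of the actual distances):
d²(X, Cell-1) = (-13−20)² + (-12−(-19))² = 1089 + 49 = 1138
d²(X, Cell-2) = (-13−9)² + (-12−16)² = 484 + 784 = 1268
d²(X, Cell-3) = (-13−2)² + (-12−9)² = 225 + 441 = 666
d²(X, Cell-4) = (-13−(-5))² + (-12−(-7))² = 64 + 25 = 89
Cell-4 is nearest.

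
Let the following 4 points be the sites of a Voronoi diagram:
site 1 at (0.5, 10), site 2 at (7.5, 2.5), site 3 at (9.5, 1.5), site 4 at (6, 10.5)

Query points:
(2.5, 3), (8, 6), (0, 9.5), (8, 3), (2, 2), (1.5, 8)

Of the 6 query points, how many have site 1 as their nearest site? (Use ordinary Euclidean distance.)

2

(2.5, 3) — d² to each: site 1:53, site 2:25.25, site 3:51.25, site 4:68.5 → nearest is site 2
(8, 6) — d² to each: site 1:72.25, site 2:12.5, site 3:22.5, site 4:24.25 → nearest is site 2
(0, 9.5) — d² to each: site 1:0.5, site 2:105.25, site 3:154.25, site 4:37 → nearest is site 1
(8, 3) — d² to each: site 1:105.25, site 2:0.5, site 3:4.5, site 4:60.25 → nearest is site 2
(2, 2) — d² to each: site 1:66.25, site 2:30.5, site 3:56.5, site 4:88.25 → nearest is site 2
(1.5, 8) — d² to each: site 1:5, site 2:66.25, site 3:106.25, site 4:26.5 → nearest is site 1
2 of the 6 points have site 1 as nearest.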